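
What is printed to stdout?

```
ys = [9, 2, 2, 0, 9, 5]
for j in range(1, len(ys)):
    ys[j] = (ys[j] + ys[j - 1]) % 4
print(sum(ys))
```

19

j=1: ys[1] = (2+9)%4 = 3 → [9, 3, 2, 0, 9, 5]
j=2: ys[2] = (2+3)%4 = 1 → [9, 3, 1, 0, 9, 5]
j=3: ys[3] = (0+1)%4 = 1 → [9, 3, 1, 1, 9, 5]
j=4: ys[4] = (9+1)%4 = 2 → [9, 3, 1, 1, 2, 5]
j=5: ys[5] = (5+2)%4 = 3 → [9, 3, 1, 1, 2, 3]
sum = 19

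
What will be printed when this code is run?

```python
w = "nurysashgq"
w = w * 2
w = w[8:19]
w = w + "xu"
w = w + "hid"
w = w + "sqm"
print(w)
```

repeat ×2 → 'nurysashgqnurysashgq'
slice [8:19] → 'gqnurysashg'
+ 'xu' → 'gqnurysashgxu'
+ 'hid' → 'gqnurysashgxuhid'
+ 'sqm' → 'gqnurysashgxuhidsqm'

gqnurysashgxuhidsqm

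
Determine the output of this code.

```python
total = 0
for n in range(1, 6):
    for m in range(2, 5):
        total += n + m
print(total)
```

n=1,m=2: total = 0+3 = 3
n=1,m=3: total = 3+4 = 7
n=1,m=4: total = 7+5 = 12
n=2,m=2: total = 12+4 = 16
n=2,m=3: total = 16+5 = 21
n=2,m=4: total = 21+6 = 27
n=3,m=2: total = 27+5 = 32
n=3,m=3: total = 32+6 = 38
n=3,m=4: total = 38+7 = 45
n=4,m=2: total = 45+6 = 51
n=4,m=3: total = 51+7 = 58
n=4,m=4: total = 58+8 = 66
n=5,m=2: total = 66+7 = 73
n=5,m=3: total = 73+8 = 81
n=5,m=4: total = 81+9 = 90

90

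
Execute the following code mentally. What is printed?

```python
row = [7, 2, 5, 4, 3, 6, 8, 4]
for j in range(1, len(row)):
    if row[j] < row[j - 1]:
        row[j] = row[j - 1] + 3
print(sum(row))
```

140

j=1: 2<7, row[1] = 7+3 = 10 → [7, 10, 5, 4, 3, 6, 8, 4]
j=2: 5<10, row[2] = 10+3 = 13 → [7, 10, 13, 4, 3, 6, 8, 4]
j=3: 4<13, row[3] = 13+3 = 16 → [7, 10, 13, 16, 3, 6, 8, 4]
j=4: 3<16, row[4] = 16+3 = 19 → [7, 10, 13, 16, 19, 6, 8, 4]
j=5: 6<19, row[5] = 19+3 = 22 → [7, 10, 13, 16, 19, 22, 8, 4]
j=6: 8<22, row[6] = 22+3 = 25 → [7, 10, 13, 16, 19, 22, 25, 4]
j=7: 4<25, row[7] = 25+3 = 28 → [7, 10, 13, 16, 19, 22, 25, 28]
sum = 140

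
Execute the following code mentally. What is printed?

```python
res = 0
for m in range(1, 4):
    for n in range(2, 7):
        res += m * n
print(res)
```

120

m=1,n=2: res = 0+2 = 2
m=1,n=3: res = 2+3 = 5
m=1,n=4: res = 5+4 = 9
m=1,n=5: res = 9+5 = 14
m=1,n=6: res = 14+6 = 20
m=2,n=2: res = 20+4 = 24
m=2,n=3: res = 24+6 = 30
m=2,n=4: res = 30+8 = 38
m=2,n=5: res = 38+10 = 48
m=2,n=6: res = 48+12 = 60
m=3,n=2: res = 60+6 = 66
m=3,n=3: res = 66+9 = 75
m=3,n=4: res = 75+12 = 87
m=3,n=5: res = 87+15 = 102
m=3,n=6: res = 102+18 = 120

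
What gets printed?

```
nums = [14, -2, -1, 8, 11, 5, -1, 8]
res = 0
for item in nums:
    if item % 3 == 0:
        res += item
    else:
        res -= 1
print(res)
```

item=14: not %3==0, res = 0-1 = -1
item=-2: not %3==0, res = (-1)-1 = -2
item=-1: not %3==0, res = (-2)-1 = -3
item=8: not %3==0, res = (-3)-1 = -4
item=11: not %3==0, res = (-4)-1 = -5
item=5: not %3==0, res = (-5)-1 = -6
item=-1: not %3==0, res = (-6)-1 = -7
item=8: not %3==0, res = (-7)-1 = -8

-8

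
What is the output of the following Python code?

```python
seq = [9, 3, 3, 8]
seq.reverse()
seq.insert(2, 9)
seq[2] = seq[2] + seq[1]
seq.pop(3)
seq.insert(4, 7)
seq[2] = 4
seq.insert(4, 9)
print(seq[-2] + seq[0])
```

17

reverse → [8, 3, 3, 9]
insert 9 at 2 → [8, 3, 9, 3, 9]
seq[2] = seq[2]+seq[1] = 9+3 = 12 → [8, 3, 12, 3, 9]
pop(3) removes 3 → [8, 3, 12, 9]
insert 7 at 4 → [8, 3, 12, 9, 7]
seq[2] = 4 → [8, 3, 4, 9, 7]
insert 9 at 4 → [8, 3, 4, 9, 9, 7]
seq[-2]+seq[0] = 9+8 = 17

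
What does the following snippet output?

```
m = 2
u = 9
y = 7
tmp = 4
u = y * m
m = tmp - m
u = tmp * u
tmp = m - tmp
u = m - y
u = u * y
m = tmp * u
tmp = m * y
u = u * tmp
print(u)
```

u = 7*2 = 14
m = 4-2 = 2
u = 4*14 = 56
tmp = 2-4 = -2
u = 2-7 = -5
u = (-5)*7 = -35
m = (-2)*(-35) = 70
tmp = 70*7 = 490
u = (-35)*490 = -17150

-17150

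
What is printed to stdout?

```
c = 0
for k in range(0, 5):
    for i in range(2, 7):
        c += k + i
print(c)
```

150

k=0,i=2: c = 0+2 = 2
k=0,i=3: c = 2+3 = 5
k=0,i=4: c = 5+4 = 9
k=0,i=5: c = 9+5 = 14
k=0,i=6: c = 14+6 = 20
k=1,i=2: c = 20+3 = 23
k=1,i=3: c = 23+4 = 27
k=1,i=4: c = 27+5 = 32
k=1,i=5: c = 32+6 = 38
k=1,i=6: c = 38+7 = 45
k=2,i=2: c = 45+4 = 49
k=2,i=3: c = 49+5 = 54
k=2,i=4: c = 54+6 = 60
k=2,i=5: c = 60+7 = 67
k=2,i=6: c = 67+8 = 75
k=3,i=2: c = 75+5 = 80
k=3,i=3: c = 80+6 = 86
k=3,i=4: c = 86+7 = 93
k=3,i=5: c = 93+8 = 101
k=3,i=6: c = 101+9 = 110
k=4,i=2: c = 110+6 = 116
k=4,i=3: c = 116+7 = 123
k=4,i=4: c = 123+8 = 131
k=4,i=5: c = 131+9 = 140
k=4,i=6: c = 140+10 = 150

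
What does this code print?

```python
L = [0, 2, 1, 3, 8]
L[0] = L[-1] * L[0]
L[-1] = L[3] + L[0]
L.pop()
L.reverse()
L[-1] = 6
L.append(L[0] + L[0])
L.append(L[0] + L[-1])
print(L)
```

[3, 1, 2, 6, 6, 9]

L[0] = L[-1]*L[0] = 8*0 = 0 → [0, 2, 1, 3, 8]
L[-1] = L[3]+L[0] = 3+0 = 3 → [0, 2, 1, 3, 3]
pop() removes 3 → [0, 2, 1, 3]
reverse → [3, 1, 2, 0]
L[-1] = 6 → [3, 1, 2, 6]
append L[0]+L[0] = 3+3 = 6 → [3, 1, 2, 6, 6]
append L[0]+L[-1] = 3+6 = 9 → [3, 1, 2, 6, 6, 9]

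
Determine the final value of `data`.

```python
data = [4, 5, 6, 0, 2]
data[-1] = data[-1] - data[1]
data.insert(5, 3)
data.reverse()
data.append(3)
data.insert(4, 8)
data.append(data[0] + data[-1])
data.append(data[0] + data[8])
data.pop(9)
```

[3, -3, 0, 6, 8, 5, 4, 3, 6]

data[-1] = data[-1]-data[1] = 2-5 = -3 → [4, 5, 6, 0, -3]
insert 3 at 5 → [4, 5, 6, 0, -3, 3]
reverse → [3, -3, 0, 6, 5, 4]
append 3 → [3, -3, 0, 6, 5, 4, 3]
insert 8 at 4 → [3, -3, 0, 6, 8, 5, 4, 3]
append data[0]+data[-1] = 3+3 = 6 → [3, -3, 0, 6, 8, 5, 4, 3, 6]
append data[0]+data[8] = 3+6 = 9 → [3, -3, 0, 6, 8, 5, 4, 3, 6, 9]
pop(9) removes 9 → [3, -3, 0, 6, 8, 5, 4, 3, 6]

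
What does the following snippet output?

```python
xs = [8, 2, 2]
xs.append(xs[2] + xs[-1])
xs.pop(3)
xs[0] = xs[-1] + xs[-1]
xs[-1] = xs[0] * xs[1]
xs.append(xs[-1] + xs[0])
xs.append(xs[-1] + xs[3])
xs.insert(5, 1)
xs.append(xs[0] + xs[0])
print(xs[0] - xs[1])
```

2

append xs[2]+xs[-1] = 2+2 = 4 → [8, 2, 2, 4]
pop(3) removes 4 → [8, 2, 2]
xs[0] = xs[-1]+xs[-1] = 2+2 = 4 → [4, 2, 2]
xs[-1] = xs[0]*xs[1] = 4*2 = 8 → [4, 2, 8]
append xs[-1]+xs[0] = 8+4 = 12 → [4, 2, 8, 12]
append xs[-1]+xs[3] = 12+12 = 24 → [4, 2, 8, 12, 24]
insert 1 at 5 → [4, 2, 8, 12, 24, 1]
append xs[0]+xs[0] = 4+4 = 8 → [4, 2, 8, 12, 24, 1, 8]
xs[0]-xs[1] = 4-2 = 2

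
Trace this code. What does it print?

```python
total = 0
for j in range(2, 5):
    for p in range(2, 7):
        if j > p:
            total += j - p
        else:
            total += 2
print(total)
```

j=2,p=2: not 2>2, total = 0+2 = 2
j=2,p=3: not 2>3, total = 2+2 = 4
j=2,p=4: not 2>4, total = 4+2 = 6
j=2,p=5: not 2>5, total = 6+2 = 8
j=2,p=6: not 2>6, total = 8+2 = 10
j=3,p=2: 3>2, total = 10+1 = 11
j=3,p=3: not 3>3, total = 11+2 = 13
j=3,p=4: not 3>4, total = 13+2 = 15
j=3,p=5: not 3>5, total = 15+2 = 17
j=3,p=6: not 3>6, total = 17+2 = 19
j=4,p=2: 4>2, total = 19+2 = 21
j=4,p=3: 4>3, total = 21+1 = 22
j=4,p=4: not 4>4, total = 22+2 = 24
j=4,p=5: not 4>5, total = 24+2 = 26
j=4,p=6: not 4>6, total = 26+2 = 28

28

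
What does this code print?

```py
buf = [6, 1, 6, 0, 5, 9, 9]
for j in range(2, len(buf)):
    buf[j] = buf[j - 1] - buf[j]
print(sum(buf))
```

j=2: buf[2] = 1-6 = -5 → [6, 1, -5, 0, 5, 9, 9]
j=3: buf[3] = (-5)-0 = -5 → [6, 1, -5, -5, 5, 9, 9]
j=4: buf[4] = (-5)-5 = -10 → [6, 1, -5, -5, -10, 9, 9]
j=5: buf[5] = (-10)-9 = -19 → [6, 1, -5, -5, -10, -19, 9]
j=6: buf[6] = (-19)-9 = -28 → [6, 1, -5, -5, -10, -19, -28]
sum = -60

-60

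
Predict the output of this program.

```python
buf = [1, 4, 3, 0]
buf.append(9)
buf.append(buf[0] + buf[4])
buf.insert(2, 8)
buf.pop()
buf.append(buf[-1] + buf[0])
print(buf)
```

append 9 → [1, 4, 3, 0, 9]
append buf[0]+buf[4] = 1+9 = 10 → [1, 4, 3, 0, 9, 10]
insert 8 at 2 → [1, 4, 8, 3, 0, 9, 10]
pop() removes 10 → [1, 4, 8, 3, 0, 9]
append buf[-1]+buf[0] = 9+1 = 10 → [1, 4, 8, 3, 0, 9, 10]

[1, 4, 8, 3, 0, 9, 10]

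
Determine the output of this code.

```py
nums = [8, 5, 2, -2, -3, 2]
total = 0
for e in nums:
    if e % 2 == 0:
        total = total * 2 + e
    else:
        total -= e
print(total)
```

36

e=8: even, total = 0*2+8 = 8
e=5: not even, total = 8-5 = 3
e=2: even, total = 3*2+2 = 8
e=-2: even, total = 8*2+(-2) = 14
e=-3: not even, total = 14-(-3) = 17
e=2: even, total = 17*2+2 = 36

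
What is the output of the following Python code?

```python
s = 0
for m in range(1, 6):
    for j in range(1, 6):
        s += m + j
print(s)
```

m=1,j=1: s = 0+2 = 2
m=1,j=2: s = 2+3 = 5
m=1,j=3: s = 5+4 = 9
m=1,j=4: s = 9+5 = 14
m=1,j=5: s = 14+6 = 20
m=2,j=1: s = 20+3 = 23
m=2,j=2: s = 23+4 = 27
m=2,j=3: s = 27+5 = 32
m=2,j=4: s = 32+6 = 38
m=2,j=5: s = 38+7 = 45
m=3,j=1: s = 45+4 = 49
m=3,j=2: s = 49+5 = 54
m=3,j=3: s = 54+6 = 60
m=3,j=4: s = 60+7 = 67
m=3,j=5: s = 67+8 = 75
m=4,j=1: s = 75+5 = 80
m=4,j=2: s = 80+6 = 86
m=4,j=3: s = 86+7 = 93
m=4,j=4: s = 93+8 = 101
m=4,j=5: s = 101+9 = 110
m=5,j=1: s = 110+6 = 116
m=5,j=2: s = 116+7 = 123
m=5,j=3: s = 123+8 = 131
m=5,j=4: s = 131+9 = 140
m=5,j=5: s = 140+10 = 150

150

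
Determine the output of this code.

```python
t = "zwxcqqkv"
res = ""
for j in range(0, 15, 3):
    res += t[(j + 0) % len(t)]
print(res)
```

j=0: add t[0]='z' → 'z'
j=3: add t[3]='c' → 'zc'
j=6: add t[6]='k' → 'zck'
j=9: add t[1]='w' → 'zckw'
j=12: add t[4]='q' → 'zckwq'

zckwq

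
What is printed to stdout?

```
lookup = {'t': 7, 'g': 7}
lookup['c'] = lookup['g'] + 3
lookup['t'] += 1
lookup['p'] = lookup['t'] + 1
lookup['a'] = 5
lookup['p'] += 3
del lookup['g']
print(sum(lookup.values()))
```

35

lookup['c'] = lookup['g']+3 = 10 → {'t': 7, 'g': 7, 'c': 10}
lookup['t'] = 7+1 = 8 → {'t': 8, 'g': 7, 'c': 10}
lookup['p'] = lookup['t']+1 = 9 → {'t': 8, 'g': 7, 'c': 10, 'p': 9}
lookup['a'] = 5 → {'t': 8, 'g': 7, 'c': 10, 'p': 9, 'a': 5}
lookup['p'] = 9+3 = 12 → {'t': 8, 'g': 7, 'c': 10, 'p': 12, 'a': 5}
del 'g' → {'t': 8, 'c': 10, 'p': 12, 'a': 5}
sum of values = 35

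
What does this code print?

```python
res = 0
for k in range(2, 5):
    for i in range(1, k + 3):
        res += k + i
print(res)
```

93

k=2,i=1: res = 0+3 = 3
k=2,i=2: res = 3+4 = 7
k=2,i=3: res = 7+5 = 12
k=2,i=4: res = 12+6 = 18
k=3,i=1: res = 18+4 = 22
k=3,i=2: res = 22+5 = 27
k=3,i=3: res = 27+6 = 33
k=3,i=4: res = 33+7 = 40
k=3,i=5: res = 40+8 = 48
k=4,i=1: res = 48+5 = 53
k=4,i=2: res = 53+6 = 59
k=4,i=3: res = 59+7 = 66
k=4,i=4: res = 66+8 = 74
k=4,i=5: res = 74+9 = 83
k=4,i=6: res = 83+10 = 93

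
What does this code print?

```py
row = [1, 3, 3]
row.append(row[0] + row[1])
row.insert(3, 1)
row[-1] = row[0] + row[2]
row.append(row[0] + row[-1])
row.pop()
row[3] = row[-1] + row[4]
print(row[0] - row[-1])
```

append row[0]+row[1] = 1+3 = 4 → [1, 3, 3, 4]
insert 1 at 3 → [1, 3, 3, 1, 4]
row[-1] = row[0]+row[2] = 1+3 = 4 → [1, 3, 3, 1, 4]
append row[0]+row[-1] = 1+4 = 5 → [1, 3, 3, 1, 4, 5]
pop() removes 5 → [1, 3, 3, 1, 4]
row[3] = row[-1]+row[4] = 4+4 = 8 → [1, 3, 3, 8, 4]
row[0]-row[-1] = 1-4 = -3

-3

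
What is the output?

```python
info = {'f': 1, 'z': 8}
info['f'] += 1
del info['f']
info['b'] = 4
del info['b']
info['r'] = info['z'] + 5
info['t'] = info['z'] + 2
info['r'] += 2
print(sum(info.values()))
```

info['f'] = 1+1 = 2 → {'f': 2, 'z': 8}
del 'f' → {'z': 8}
info['b'] = 4 → {'z': 8, 'b': 4}
del 'b' → {'z': 8}
info['r'] = info['z']+5 = 13 → {'z': 8, 'r': 13}
info['t'] = info['z']+2 = 10 → {'z': 8, 'r': 13, 't': 10}
info['r'] = 13+2 = 15 → {'z': 8, 'r': 15, 't': 10}
sum of values = 33

33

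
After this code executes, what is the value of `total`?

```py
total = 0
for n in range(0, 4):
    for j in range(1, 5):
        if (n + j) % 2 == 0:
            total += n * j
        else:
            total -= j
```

n=0,j=1: odd sum, total = 0-1 = -1
n=0,j=2: even sum, total = (-1)+0 = -1
n=0,j=3: odd sum, total = (-1)-3 = -4
n=0,j=4: even sum, total = (-4)+0 = -4
n=1,j=1: even sum, total = (-4)+1 = -3
n=1,j=2: odd sum, total = (-3)-2 = -5
n=1,j=3: even sum, total = (-5)+3 = -2
n=1,j=4: odd sum, total = (-2)-4 = -6
n=2,j=1: odd sum, total = (-6)-1 = -7
n=2,j=2: even sum, total = (-7)+4 = -3
n=2,j=3: odd sum, total = (-3)-3 = -6
n=2,j=4: even sum, total = (-6)+8 = 2
n=3,j=1: even sum, total = 2+3 = 5
n=3,j=2: odd sum, total = 5-2 = 3
n=3,j=3: even sum, total = 3+9 = 12
n=3,j=4: odd sum, total = 12-4 = 8

8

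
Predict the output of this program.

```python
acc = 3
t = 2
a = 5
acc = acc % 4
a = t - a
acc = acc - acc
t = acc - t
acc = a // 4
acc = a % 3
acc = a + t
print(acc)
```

-5

acc = 3%4 = 3
a = 2-5 = -3
acc = 3-3 = 0
t = 0-2 = -2
acc = (-3)//4 = -1
acc = (-3)%3 = 0
acc = (-3)+(-2) = -5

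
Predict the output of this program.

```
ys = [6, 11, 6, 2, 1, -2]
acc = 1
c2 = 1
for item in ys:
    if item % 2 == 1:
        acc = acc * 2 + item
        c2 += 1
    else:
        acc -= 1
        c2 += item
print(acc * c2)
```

item=6: not odd, acc = 1-1 = 0; c2=7
item=11: odd, acc = 0*2+11 = 11; c2=8
item=6: not odd, acc = 11-1 = 10; c2=14
item=2: not odd, acc = 10-1 = 9; c2=16
item=1: odd, acc = 9*2+1 = 19; c2=17
item=-2: not odd, acc = 19-1 = 18; c2=15
acc*c2 = 18*15 = 270

270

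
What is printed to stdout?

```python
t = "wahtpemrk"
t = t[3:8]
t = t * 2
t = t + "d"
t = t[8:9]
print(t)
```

m

slice [3:8] → 'tpemr'
repeat ×2 → 'tpemrtpemr'
+ 'd' → 'tpemrtpemrd'
slice [8:9] → 'm'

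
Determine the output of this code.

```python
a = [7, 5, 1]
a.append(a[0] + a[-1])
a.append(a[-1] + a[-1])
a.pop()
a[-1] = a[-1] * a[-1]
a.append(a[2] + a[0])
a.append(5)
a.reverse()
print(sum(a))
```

append a[0]+a[-1] = 7+1 = 8 → [7, 5, 1, 8]
append a[-1]+a[-1] = 8+8 = 16 → [7, 5, 1, 8, 16]
pop() removes 16 → [7, 5, 1, 8]
a[-1] = a[-1]*a[-1] = 8*8 = 64 → [7, 5, 1, 64]
append a[2]+a[0] = 1+7 = 8 → [7, 5, 1, 64, 8]
append 5 → [7, 5, 1, 64, 8, 5]
reverse → [5, 8, 64, 1, 5, 7]
sum = 90

90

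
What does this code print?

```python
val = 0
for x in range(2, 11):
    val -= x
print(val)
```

x=2: val = 0-2 = -2
x=3: val = (-2)-3 = -5
x=4: val = (-5)-4 = -9
x=5: val = (-9)-5 = -14
x=6: val = (-14)-6 = -20
x=7: val = (-20)-7 = -27
x=8: val = (-27)-8 = -35
x=9: val = (-35)-9 = -44
x=10: val = (-44)-10 = -54

-54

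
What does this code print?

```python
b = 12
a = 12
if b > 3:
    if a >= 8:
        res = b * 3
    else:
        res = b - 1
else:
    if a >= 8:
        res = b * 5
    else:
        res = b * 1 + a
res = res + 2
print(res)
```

38

b=12, a=12
b > 3 is True; a >= 8 is True
→ res = b * 3 = 36
res = 36+2 = 38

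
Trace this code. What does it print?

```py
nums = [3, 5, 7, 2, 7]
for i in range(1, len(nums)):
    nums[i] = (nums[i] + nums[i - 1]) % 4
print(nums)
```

[3, 0, 3, 1, 0]

i=1: nums[1] = (5+3)%4 = 0 → [3, 0, 7, 2, 7]
i=2: nums[2] = (7+0)%4 = 3 → [3, 0, 3, 2, 7]
i=3: nums[3] = (2+3)%4 = 1 → [3, 0, 3, 1, 7]
i=4: nums[4] = (7+1)%4 = 0 → [3, 0, 3, 1, 0]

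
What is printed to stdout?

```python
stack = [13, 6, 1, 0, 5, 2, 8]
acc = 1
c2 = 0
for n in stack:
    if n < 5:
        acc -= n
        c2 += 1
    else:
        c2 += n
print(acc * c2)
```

-70

n=13: not <5; c2=13
n=6: not <5; c2=19
n=1: <5, acc = 1-1 = 0; c2=20
n=0: <5, acc = 0-0 = 0; c2=21
n=5: not <5; c2=26
n=2: <5, acc = 0-2 = -2; c2=27
n=8: not <5; c2=35
acc*c2 = (-2)*35 = -70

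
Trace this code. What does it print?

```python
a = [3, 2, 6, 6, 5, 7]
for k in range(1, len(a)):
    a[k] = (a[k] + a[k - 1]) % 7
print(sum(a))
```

17

k=1: a[1] = (2+3)%7 = 5 → [3, 5, 6, 6, 5, 7]
k=2: a[2] = (6+5)%7 = 4 → [3, 5, 4, 6, 5, 7]
k=3: a[3] = (6+4)%7 = 3 → [3, 5, 4, 3, 5, 7]
k=4: a[4] = (5+3)%7 = 1 → [3, 5, 4, 3, 1, 7]
k=5: a[5] = (7+1)%7 = 1 → [3, 5, 4, 3, 1, 1]
sum = 17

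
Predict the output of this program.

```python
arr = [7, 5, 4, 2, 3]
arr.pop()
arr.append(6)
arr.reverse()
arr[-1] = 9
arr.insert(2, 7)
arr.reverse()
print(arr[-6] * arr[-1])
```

pop() removes 3 → [7, 5, 4, 2]
append 6 → [7, 5, 4, 2, 6]
reverse → [6, 2, 4, 5, 7]
arr[-1] = 9 → [6, 2, 4, 5, 9]
insert 7 at 2 → [6, 2, 7, 4, 5, 9]
reverse → [9, 5, 4, 7, 2, 6]
arr[-6]*arr[-1] = 9*6 = 54

54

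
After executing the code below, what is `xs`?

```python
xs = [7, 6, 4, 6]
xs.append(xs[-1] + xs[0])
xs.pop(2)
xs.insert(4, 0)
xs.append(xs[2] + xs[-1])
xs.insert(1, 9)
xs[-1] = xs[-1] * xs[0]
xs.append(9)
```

[7, 9, 6, 6, 13, 0, 42, 9]

append xs[-1]+xs[0] = 6+7 = 13 → [7, 6, 4, 6, 13]
pop(2) removes 4 → [7, 6, 6, 13]
insert 0 at 4 → [7, 6, 6, 13, 0]
append xs[2]+xs[-1] = 6+0 = 6 → [7, 6, 6, 13, 0, 6]
insert 9 at 1 → [7, 9, 6, 6, 13, 0, 6]
xs[-1] = xs[-1]*xs[0] = 6*7 = 42 → [7, 9, 6, 6, 13, 0, 42]
append 9 → [7, 9, 6, 6, 13, 0, 42, 9]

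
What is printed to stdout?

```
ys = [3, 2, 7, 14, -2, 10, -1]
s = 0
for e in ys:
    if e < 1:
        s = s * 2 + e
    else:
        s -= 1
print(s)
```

e=3: not <1, s = 0-1 = -1
e=2: not <1, s = (-1)-1 = -2
e=7: not <1, s = (-2)-1 = -3
e=14: not <1, s = (-3)-1 = -4
e=-2: <1, s = (-4)*2+(-2) = -10
e=10: not <1, s = (-10)-1 = -11
e=-1: <1, s = (-11)*2+(-1) = -23

-23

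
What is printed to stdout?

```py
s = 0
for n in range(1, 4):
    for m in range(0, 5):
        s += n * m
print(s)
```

60

n=1,m=0: s = 0+0 = 0
n=1,m=1: s = 0+1 = 1
n=1,m=2: s = 1+2 = 3
n=1,m=3: s = 3+3 = 6
n=1,m=4: s = 6+4 = 10
n=2,m=0: s = 10+0 = 10
n=2,m=1: s = 10+2 = 12
n=2,m=2: s = 12+4 = 16
n=2,m=3: s = 16+6 = 22
n=2,m=4: s = 22+8 = 30
n=3,m=0: s = 30+0 = 30
n=3,m=1: s = 30+3 = 33
n=3,m=2: s = 33+6 = 39
n=3,m=3: s = 39+9 = 48
n=3,m=4: s = 48+12 = 60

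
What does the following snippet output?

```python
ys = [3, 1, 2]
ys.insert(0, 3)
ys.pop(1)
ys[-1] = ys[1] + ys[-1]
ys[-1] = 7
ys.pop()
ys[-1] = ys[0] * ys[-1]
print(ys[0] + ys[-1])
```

6

insert 3 at 0 → [3, 3, 1, 2]
pop(1) removes 3 → [3, 1, 2]
ys[-1] = ys[1]+ys[-1] = 1+2 = 3 → [3, 1, 3]
ys[-1] = 7 → [3, 1, 7]
pop() removes 7 → [3, 1]
ys[-1] = ys[0]*ys[-1] = 3*1 = 3 → [3, 3]
ys[0]+ys[-1] = 3+3 = 6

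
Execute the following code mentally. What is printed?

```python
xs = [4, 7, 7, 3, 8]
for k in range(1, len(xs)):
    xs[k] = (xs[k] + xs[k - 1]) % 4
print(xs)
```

k=1: xs[1] = (7+4)%4 = 3 → [4, 3, 7, 3, 8]
k=2: xs[2] = (7+3)%4 = 2 → [4, 3, 2, 3, 8]
k=3: xs[3] = (3+2)%4 = 1 → [4, 3, 2, 1, 8]
k=4: xs[4] = (8+1)%4 = 1 → [4, 3, 2, 1, 1]

[4, 3, 2, 1, 1]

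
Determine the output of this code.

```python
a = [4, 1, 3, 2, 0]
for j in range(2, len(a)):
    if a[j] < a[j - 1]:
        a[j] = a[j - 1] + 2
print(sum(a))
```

20

j=2: 3>=1, unchanged → [4, 1, 3, 2, 0]
j=3: 2<3, a[3] = 3+2 = 5 → [4, 1, 3, 5, 0]
j=4: 0<5, a[4] = 5+2 = 7 → [4, 1, 3, 5, 7]
sum = 20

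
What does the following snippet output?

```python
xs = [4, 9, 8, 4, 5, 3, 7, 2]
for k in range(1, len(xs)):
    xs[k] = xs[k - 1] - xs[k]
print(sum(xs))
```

-144

k=1: xs[1] = 4-9 = -5 → [4, -5, 8, 4, 5, 3, 7, 2]
k=2: xs[2] = (-5)-8 = -13 → [4, -5, -13, 4, 5, 3, 7, 2]
k=3: xs[3] = (-13)-4 = -17 → [4, -5, -13, -17, 5, 3, 7, 2]
k=4: xs[4] = (-17)-5 = -22 → [4, -5, -13, -17, -22, 3, 7, 2]
k=5: xs[5] = (-22)-3 = -25 → [4, -5, -13, -17, -22, -25, 7, 2]
k=6: xs[6] = (-25)-7 = -32 → [4, -5, -13, -17, -22, -25, -32, 2]
k=7: xs[7] = (-32)-2 = -34 → [4, -5, -13, -17, -22, -25, -32, -34]
sum = -144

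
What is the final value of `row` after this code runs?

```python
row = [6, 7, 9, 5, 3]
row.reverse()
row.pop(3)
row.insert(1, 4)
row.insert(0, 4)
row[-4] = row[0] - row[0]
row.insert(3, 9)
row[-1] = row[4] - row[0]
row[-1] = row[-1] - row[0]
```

[4, 3, 0, 9, 5, 9, -3]

reverse → [3, 5, 9, 7, 6]
pop(3) removes 7 → [3, 5, 9, 6]
insert 4 at 1 → [3, 4, 5, 9, 6]
insert 4 at 0 → [4, 3, 4, 5, 9, 6]
row[-4] = row[0]-row[0] = 4-4 = 0 → [4, 3, 0, 5, 9, 6]
insert 9 at 3 → [4, 3, 0, 9, 5, 9, 6]
row[-1] = row[4]-row[0] = 5-4 = 1 → [4, 3, 0, 9, 5, 9, 1]
row[-1] = row[-1]-row[0] = 1-4 = -3 → [4, 3, 0, 9, 5, 9, -3]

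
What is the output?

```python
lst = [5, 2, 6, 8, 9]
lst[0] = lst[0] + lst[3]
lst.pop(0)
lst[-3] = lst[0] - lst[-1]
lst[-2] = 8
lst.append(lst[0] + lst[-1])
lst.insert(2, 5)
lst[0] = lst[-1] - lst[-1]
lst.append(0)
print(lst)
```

lst[0] = lst[0]+lst[3] = 5+8 = 13 → [13, 2, 6, 8, 9]
pop(0) removes 13 → [2, 6, 8, 9]
lst[-3] = lst[0]-lst[-1] = 2-9 = -7 → [2, -7, 8, 9]
lst[-2] = 8 → [2, -7, 8, 9]
append lst[0]+lst[-1] = 2+9 = 11 → [2, -7, 8, 9, 11]
insert 5 at 2 → [2, -7, 5, 8, 9, 11]
lst[0] = lst[-1]-lst[-1] = 11-11 = 0 → [0, -7, 5, 8, 9, 11]
append 0 → [0, -7, 5, 8, 9, 11, 0]

[0, -7, 5, 8, 9, 11, 0]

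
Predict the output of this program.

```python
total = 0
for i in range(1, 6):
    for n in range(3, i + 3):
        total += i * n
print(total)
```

i=1,n=3: total = 0+3 = 3
i=2,n=3: total = 3+6 = 9
i=2,n=4: total = 9+8 = 17
i=3,n=3: total = 17+9 = 26
i=3,n=4: total = 26+12 = 38
i=3,n=5: total = 38+15 = 53
i=4,n=3: total = 53+12 = 65
i=4,n=4: total = 65+16 = 81
i=4,n=5: total = 81+20 = 101
i=4,n=6: total = 101+24 = 125
i=5,n=3: total = 125+15 = 140
i=5,n=4: total = 140+20 = 160
i=5,n=5: total = 160+25 = 185
i=5,n=6: total = 185+30 = 215
i=5,n=7: total = 215+35 = 250

250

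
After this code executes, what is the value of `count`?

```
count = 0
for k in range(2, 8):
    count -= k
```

k=2: count = 0-2 = -2
k=3: count = (-2)-3 = -5
k=4: count = (-5)-4 = -9
k=5: count = (-9)-5 = -14
k=6: count = (-14)-6 = -20
k=7: count = (-20)-7 = -27

-27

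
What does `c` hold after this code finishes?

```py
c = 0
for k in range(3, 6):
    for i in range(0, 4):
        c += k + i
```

66

k=3,i=0: c = 0+3 = 3
k=3,i=1: c = 3+4 = 7
k=3,i=2: c = 7+5 = 12
k=3,i=3: c = 12+6 = 18
k=4,i=0: c = 18+4 = 22
k=4,i=1: c = 22+5 = 27
k=4,i=2: c = 27+6 = 33
k=4,i=3: c = 33+7 = 40
k=5,i=0: c = 40+5 = 45
k=5,i=1: c = 45+6 = 51
k=5,i=2: c = 51+7 = 58
k=5,i=3: c = 58+8 = 66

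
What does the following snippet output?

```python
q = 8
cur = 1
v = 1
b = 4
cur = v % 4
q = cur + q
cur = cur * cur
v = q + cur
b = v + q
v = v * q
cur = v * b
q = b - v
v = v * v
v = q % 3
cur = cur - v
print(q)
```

cur = 1%4 = 1
q = 1+8 = 9
cur = 1*1 = 1
v = 9+1 = 10
b = 10+9 = 19
v = 10*9 = 90
cur = 90*19 = 1710
q = 19-90 = -71
v = 90*90 = 8100
v = (-71)%3 = 1
cur = 1710-1 = 1709

-71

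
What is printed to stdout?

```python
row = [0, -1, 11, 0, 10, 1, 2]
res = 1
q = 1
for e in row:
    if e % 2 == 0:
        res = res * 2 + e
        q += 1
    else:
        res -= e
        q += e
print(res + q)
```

-28

e=0: even, res = 1*2+0 = 2; q=2
e=-1: not even, res = 2-(-1) = 3; q=1
e=11: not even, res = 3-11 = -8; q=12
e=0: even, res = (-8)*2+0 = -16; q=13
e=10: even, res = (-16)*2+10 = -22; q=14
e=1: not even, res = (-22)-1 = -23; q=15
e=2: even, res = (-23)*2+2 = -44; q=16
res+q = (-44)+16 = -28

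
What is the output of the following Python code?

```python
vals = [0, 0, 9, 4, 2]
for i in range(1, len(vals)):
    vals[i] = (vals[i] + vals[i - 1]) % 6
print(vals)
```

[0, 0, 3, 1, 3]

i=1: vals[1] = (0+0)%6 = 0 → [0, 0, 9, 4, 2]
i=2: vals[2] = (9+0)%6 = 3 → [0, 0, 3, 4, 2]
i=3: vals[3] = (4+3)%6 = 1 → [0, 0, 3, 1, 2]
i=4: vals[4] = (2+1)%6 = 3 → [0, 0, 3, 1, 3]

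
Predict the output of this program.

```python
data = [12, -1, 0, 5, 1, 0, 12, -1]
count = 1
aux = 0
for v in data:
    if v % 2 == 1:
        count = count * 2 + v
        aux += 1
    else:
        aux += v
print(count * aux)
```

812

v=12: not odd; aux=12
v=-1: odd, count = 1*2+(-1) = 1; aux=13
v=0: not odd; aux=13
v=5: odd, count = 1*2+5 = 7; aux=14
v=1: odd, count = 7*2+1 = 15; aux=15
v=0: not odd; aux=15
v=12: not odd; aux=27
v=-1: odd, count = 15*2+(-1) = 29; aux=28
count*aux = 29*28 = 812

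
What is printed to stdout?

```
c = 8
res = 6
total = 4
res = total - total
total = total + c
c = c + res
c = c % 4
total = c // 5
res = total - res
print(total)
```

0

res = 4-4 = 0
total = 4+8 = 12
c = 8+0 = 8
c = 8%4 = 0
total = 0//5 = 0
res = 0-0 = 0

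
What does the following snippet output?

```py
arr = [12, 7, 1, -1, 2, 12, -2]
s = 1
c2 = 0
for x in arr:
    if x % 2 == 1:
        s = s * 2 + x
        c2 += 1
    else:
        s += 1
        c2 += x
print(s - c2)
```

21

x=12: not odd, s = 1+1 = 2; c2=12
x=7: odd, s = 2*2+7 = 11; c2=13
x=1: odd, s = 11*2+1 = 23; c2=14
x=-1: odd, s = 23*2+(-1) = 45; c2=15
x=2: not odd, s = 45+1 = 46; c2=17
x=12: not odd, s = 46+1 = 47; c2=29
x=-2: not odd, s = 47+1 = 48; c2=27
s-c2 = 48-27 = 21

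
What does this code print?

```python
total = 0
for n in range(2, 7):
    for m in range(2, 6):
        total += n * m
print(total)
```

n=2,m=2: total = 0+4 = 4
n=2,m=3: total = 4+6 = 10
n=2,m=4: total = 10+8 = 18
n=2,m=5: total = 18+10 = 28
n=3,m=2: total = 28+6 = 34
n=3,m=3: total = 34+9 = 43
n=3,m=4: total = 43+12 = 55
n=3,m=5: total = 55+15 = 70
n=4,m=2: total = 70+8 = 78
n=4,m=3: total = 78+12 = 90
n=4,m=4: total = 90+16 = 106
n=4,m=5: total = 106+20 = 126
n=5,m=2: total = 126+10 = 136
n=5,m=3: total = 136+15 = 151
n=5,m=4: total = 151+20 = 171
n=5,m=5: total = 171+25 = 196
n=6,m=2: total = 196+12 = 208
n=6,m=3: total = 208+18 = 226
n=6,m=4: total = 226+24 = 250
n=6,m=5: total = 250+30 = 280

280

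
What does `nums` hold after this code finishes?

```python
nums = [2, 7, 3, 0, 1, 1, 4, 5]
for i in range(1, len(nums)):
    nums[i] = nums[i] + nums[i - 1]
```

i=1: nums[1] = 7+2 = 9 → [2, 9, 3, 0, 1, 1, 4, 5]
i=2: nums[2] = 3+9 = 12 → [2, 9, 12, 0, 1, 1, 4, 5]
i=3: nums[3] = 0+12 = 12 → [2, 9, 12, 12, 1, 1, 4, 5]
i=4: nums[4] = 1+12 = 13 → [2, 9, 12, 12, 13, 1, 4, 5]
i=5: nums[5] = 1+13 = 14 → [2, 9, 12, 12, 13, 14, 4, 5]
i=6: nums[6] = 4+14 = 18 → [2, 9, 12, 12, 13, 14, 18, 5]
i=7: nums[7] = 5+18 = 23 → [2, 9, 12, 12, 13, 14, 18, 23]

[2, 9, 12, 12, 13, 14, 18, 23]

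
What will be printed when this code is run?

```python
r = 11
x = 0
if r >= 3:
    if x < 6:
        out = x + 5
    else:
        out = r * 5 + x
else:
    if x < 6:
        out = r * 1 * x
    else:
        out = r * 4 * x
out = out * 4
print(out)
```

20

r=11, x=0
r >= 3 is True; x < 6 is True
→ out = x + 5 = 5
out = 5*4 = 20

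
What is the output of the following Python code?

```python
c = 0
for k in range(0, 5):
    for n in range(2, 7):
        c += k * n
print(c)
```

200

k=0,n=2: c = 0+0 = 0
k=0,n=3: c = 0+0 = 0
k=0,n=4: c = 0+0 = 0
k=0,n=5: c = 0+0 = 0
k=0,n=6: c = 0+0 = 0
k=1,n=2: c = 0+2 = 2
k=1,n=3: c = 2+3 = 5
k=1,n=4: c = 5+4 = 9
k=1,n=5: c = 9+5 = 14
k=1,n=6: c = 14+6 = 20
k=2,n=2: c = 20+4 = 24
k=2,n=3: c = 24+6 = 30
k=2,n=4: c = 30+8 = 38
k=2,n=5: c = 38+10 = 48
k=2,n=6: c = 48+12 = 60
k=3,n=2: c = 60+6 = 66
k=3,n=3: c = 66+9 = 75
k=3,n=4: c = 75+12 = 87
k=3,n=5: c = 87+15 = 102
k=3,n=6: c = 102+18 = 120
k=4,n=2: c = 120+8 = 128
k=4,n=3: c = 128+12 = 140
k=4,n=4: c = 140+16 = 156
k=4,n=5: c = 156+20 = 176
k=4,n=6: c = 176+24 = 200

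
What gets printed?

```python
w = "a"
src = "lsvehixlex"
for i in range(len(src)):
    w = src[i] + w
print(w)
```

xelxihevsla

i=0: prepend 'l' → 'la'
i=1: prepend 's' → 'sla'
i=2: prepend 'v' → 'vsla'
i=3: prepend 'e' → 'evsla'
i=4: prepend 'h' → 'hevsla'
i=5: prepend 'i' → 'ihevsla'
i=6: prepend 'x' → 'xihevsla'
i=7: prepend 'l' → 'lxihevsla'
i=8: prepend 'e' → 'elxihevsla'
i=9: prepend 'x' → 'xelxihevsla'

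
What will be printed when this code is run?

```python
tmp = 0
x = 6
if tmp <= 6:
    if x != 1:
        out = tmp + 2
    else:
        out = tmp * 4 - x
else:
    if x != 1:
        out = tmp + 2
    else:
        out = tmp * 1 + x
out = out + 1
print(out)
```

3

tmp=0, x=6
tmp <= 6 is True; x != 1 is True
→ out = tmp + 2 = 2
out = 2+1 = 3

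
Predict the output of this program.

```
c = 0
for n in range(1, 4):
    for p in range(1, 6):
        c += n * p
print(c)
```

90

n=1,p=1: c = 0+1 = 1
n=1,p=2: c = 1+2 = 3
n=1,p=3: c = 3+3 = 6
n=1,p=4: c = 6+4 = 10
n=1,p=5: c = 10+5 = 15
n=2,p=1: c = 15+2 = 17
n=2,p=2: c = 17+4 = 21
n=2,p=3: c = 21+6 = 27
n=2,p=4: c = 27+8 = 35
n=2,p=5: c = 35+10 = 45
n=3,p=1: c = 45+3 = 48
n=3,p=2: c = 48+6 = 54
n=3,p=3: c = 54+9 = 63
n=3,p=4: c = 63+12 = 75
n=3,p=5: c = 75+15 = 90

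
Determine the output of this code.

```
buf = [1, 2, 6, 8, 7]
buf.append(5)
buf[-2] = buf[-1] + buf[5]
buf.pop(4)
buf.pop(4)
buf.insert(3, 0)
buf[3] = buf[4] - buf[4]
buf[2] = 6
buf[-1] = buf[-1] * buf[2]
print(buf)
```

append 5 → [1, 2, 6, 8, 7, 5]
buf[-2] = buf[-1]+buf[5] = 5+5 = 10 → [1, 2, 6, 8, 10, 5]
pop(4) removes 10 → [1, 2, 6, 8, 5]
pop(4) removes 5 → [1, 2, 6, 8]
insert 0 at 3 → [1, 2, 6, 0, 8]
buf[3] = buf[4]-buf[4] = 8-8 = 0 → [1, 2, 6, 0, 8]
buf[2] = 6 → [1, 2, 6, 0, 8]
buf[-1] = buf[-1]*buf[2] = 8*6 = 48 → [1, 2, 6, 0, 48]

[1, 2, 6, 0, 48]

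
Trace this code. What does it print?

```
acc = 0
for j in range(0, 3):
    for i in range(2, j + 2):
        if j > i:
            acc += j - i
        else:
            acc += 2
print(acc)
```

j=1,i=2: not 1>2, acc = 0+2 = 2
j=2,i=2: not 2>2, acc = 2+2 = 4
j=2,i=3: not 2>3, acc = 4+2 = 6

6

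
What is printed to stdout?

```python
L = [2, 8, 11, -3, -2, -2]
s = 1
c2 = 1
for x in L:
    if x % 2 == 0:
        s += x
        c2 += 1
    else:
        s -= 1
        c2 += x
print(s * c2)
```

x=2: even, s = 1+2 = 3; c2=2
x=8: even, s = 3+8 = 11; c2=3
x=11: not even, s = 11-1 = 10; c2=14
x=-3: not even, s = 10-1 = 9; c2=11
x=-2: even, s = 9+(-2) = 7; c2=12
x=-2: even, s = 7+(-2) = 5; c2=13
s*c2 = 5*13 = 65

65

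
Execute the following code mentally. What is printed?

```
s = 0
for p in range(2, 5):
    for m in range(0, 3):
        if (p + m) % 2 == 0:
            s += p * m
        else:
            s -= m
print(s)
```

11

p=2,m=0: even sum, s = 0+0 = 0
p=2,m=1: odd sum, s = 0-1 = -1
p=2,m=2: even sum, s = (-1)+4 = 3
p=3,m=0: odd sum, s = 3-0 = 3
p=3,m=1: even sum, s = 3+3 = 6
p=3,m=2: odd sum, s = 6-2 = 4
p=4,m=0: even sum, s = 4+0 = 4
p=4,m=1: odd sum, s = 4-1 = 3
p=4,m=2: even sum, s = 3+8 = 11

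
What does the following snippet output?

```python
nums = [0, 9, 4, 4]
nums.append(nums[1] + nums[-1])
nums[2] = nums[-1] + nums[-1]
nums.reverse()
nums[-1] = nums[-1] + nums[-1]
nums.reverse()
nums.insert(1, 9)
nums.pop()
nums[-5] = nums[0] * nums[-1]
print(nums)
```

append nums[1]+nums[-1] = 9+4 = 13 → [0, 9, 4, 4, 13]
nums[2] = nums[-1]+nums[-1] = 13+13 = 26 → [0, 9, 26, 4, 13]
reverse → [13, 4, 26, 9, 0]
nums[-1] = nums[-1]+nums[-1] = 0+0 = 0 → [13, 4, 26, 9, 0]
reverse → [0, 9, 26, 4, 13]
insert 9 at 1 → [0, 9, 9, 26, 4, 13]
pop() removes 13 → [0, 9, 9, 26, 4]
nums[-5] = nums[0]*nums[-1] = 0*4 = 0 → [0, 9, 9, 26, 4]

[0, 9, 9, 26, 4]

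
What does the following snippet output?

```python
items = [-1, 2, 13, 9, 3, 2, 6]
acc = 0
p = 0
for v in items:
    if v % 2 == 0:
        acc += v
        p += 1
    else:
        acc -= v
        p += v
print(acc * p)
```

v=-1: not even, acc = 0-(-1) = 1; p=-1
v=2: even, acc = 1+2 = 3; p=0
v=13: not even, acc = 3-13 = -10; p=13
v=9: not even, acc = (-10)-9 = -19; p=22
v=3: not even, acc = (-19)-3 = -22; p=25
v=2: even, acc = (-22)+2 = -20; p=26
v=6: even, acc = (-20)+6 = -14; p=27
acc*p = (-14)*27 = -378

-378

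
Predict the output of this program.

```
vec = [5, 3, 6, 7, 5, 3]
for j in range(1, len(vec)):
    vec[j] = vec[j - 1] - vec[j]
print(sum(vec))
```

-43

j=1: vec[1] = 5-3 = 2 → [5, 2, 6, 7, 5, 3]
j=2: vec[2] = 2-6 = -4 → [5, 2, -4, 7, 5, 3]
j=3: vec[3] = (-4)-7 = -11 → [5, 2, -4, -11, 5, 3]
j=4: vec[4] = (-11)-5 = -16 → [5, 2, -4, -11, -16, 3]
j=5: vec[5] = (-16)-3 = -19 → [5, 2, -4, -11, -16, -19]
sum = -43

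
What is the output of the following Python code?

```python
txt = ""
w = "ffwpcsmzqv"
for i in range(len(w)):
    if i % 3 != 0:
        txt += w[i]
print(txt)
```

i=0: skip
i=1: add 'f' → 'f'
i=2: add 'w' → 'fw'
i=3: skip
i=4: add 'c' → 'fwc'
i=5: add 's' → 'fwcs'
i=6: skip
i=7: add 'z' → 'fwcsz'
i=8: add 'q' → 'fwcszq'
i=9: skip

fwcszq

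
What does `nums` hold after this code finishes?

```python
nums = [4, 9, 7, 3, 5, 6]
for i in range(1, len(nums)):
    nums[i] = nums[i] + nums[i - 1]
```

[4, 13, 20, 23, 28, 34]

i=1: nums[1] = 9+4 = 13 → [4, 13, 7, 3, 5, 6]
i=2: nums[2] = 7+13 = 20 → [4, 13, 20, 3, 5, 6]
i=3: nums[3] = 3+20 = 23 → [4, 13, 20, 23, 5, 6]
i=4: nums[4] = 5+23 = 28 → [4, 13, 20, 23, 28, 6]
i=5: nums[5] = 6+28 = 34 → [4, 13, 20, 23, 28, 34]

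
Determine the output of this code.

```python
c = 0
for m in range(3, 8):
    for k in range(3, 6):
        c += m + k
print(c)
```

135

m=3,k=3: c = 0+6 = 6
m=3,k=4: c = 6+7 = 13
m=3,k=5: c = 13+8 = 21
m=4,k=3: c = 21+7 = 28
m=4,k=4: c = 28+8 = 36
m=4,k=5: c = 36+9 = 45
m=5,k=3: c = 45+8 = 53
m=5,k=4: c = 53+9 = 62
m=5,k=5: c = 62+10 = 72
m=6,k=3: c = 72+9 = 81
m=6,k=4: c = 81+10 = 91
m=6,k=5: c = 91+11 = 102
m=7,k=3: c = 102+10 = 112
m=7,k=4: c = 112+11 = 123
m=7,k=5: c = 123+12 = 135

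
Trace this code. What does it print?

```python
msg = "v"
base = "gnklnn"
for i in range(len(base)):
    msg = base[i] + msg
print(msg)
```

nnlkngv

i=0: prepend 'g' → 'gv'
i=1: prepend 'n' → 'ngv'
i=2: prepend 'k' → 'kngv'
i=3: prepend 'l' → 'lkngv'
i=4: prepend 'n' → 'nlkngv'
i=5: prepend 'n' → 'nnlkngv'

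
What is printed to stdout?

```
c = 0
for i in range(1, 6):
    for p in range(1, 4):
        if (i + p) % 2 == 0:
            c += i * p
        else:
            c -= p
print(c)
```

i=1,p=1: even sum, c = 0+1 = 1
i=1,p=2: odd sum, c = 1-2 = -1
i=1,p=3: even sum, c = (-1)+3 = 2
i=2,p=1: odd sum, c = 2-1 = 1
i=2,p=2: even sum, c = 1+4 = 5
i=2,p=3: odd sum, c = 5-3 = 2
i=3,p=1: even sum, c = 2+3 = 5
i=3,p=2: odd sum, c = 5-2 = 3
i=3,p=3: even sum, c = 3+9 = 12
i=4,p=1: odd sum, c = 12-1 = 11
i=4,p=2: even sum, c = 11+8 = 19
i=4,p=3: odd sum, c = 19-3 = 16
i=5,p=1: even sum, c = 16+5 = 21
i=5,p=2: odd sum, c = 21-2 = 19
i=5,p=3: even sum, c = 19+15 = 34

34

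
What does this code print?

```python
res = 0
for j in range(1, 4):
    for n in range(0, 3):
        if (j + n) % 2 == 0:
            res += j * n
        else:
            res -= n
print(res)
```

3

j=1,n=0: odd sum, res = 0-0 = 0
j=1,n=1: even sum, res = 0+1 = 1
j=1,n=2: odd sum, res = 1-2 = -1
j=2,n=0: even sum, res = (-1)+0 = -1
j=2,n=1: odd sum, res = (-1)-1 = -2
j=2,n=2: even sum, res = (-2)+4 = 2
j=3,n=0: odd sum, res = 2-0 = 2
j=3,n=1: even sum, res = 2+3 = 5
j=3,n=2: odd sum, res = 5-2 = 3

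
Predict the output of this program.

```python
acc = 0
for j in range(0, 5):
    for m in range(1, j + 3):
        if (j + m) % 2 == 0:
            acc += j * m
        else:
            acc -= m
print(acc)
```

j=0,m=1: odd sum, acc = 0-1 = -1
j=0,m=2: even sum, acc = (-1)+0 = -1
j=1,m=1: even sum, acc = (-1)+1 = 0
j=1,m=2: odd sum, acc = 0-2 = -2
j=1,m=3: even sum, acc = (-2)+3 = 1
j=2,m=1: odd sum, acc = 1-1 = 0
j=2,m=2: even sum, acc = 0+4 = 4
j=2,m=3: odd sum, acc = 4-3 = 1
j=2,m=4: even sum, acc = 1+8 = 9
j=3,m=1: even sum, acc = 9+3 = 12
j=3,m=2: odd sum, acc = 12-2 = 10
j=3,m=3: even sum, acc = 10+9 = 19
j=3,m=4: odd sum, acc = 19-4 = 15
j=3,m=5: even sum, acc = 15+15 = 30
j=4,m=1: odd sum, acc = 30-1 = 29
j=4,m=2: even sum, acc = 29+8 = 37
j=4,m=3: odd sum, acc = 37-3 = 34
j=4,m=4: even sum, acc = 34+16 = 50
j=4,m=5: odd sum, acc = 50-5 = 45
j=4,m=6: even sum, acc = 45+24 = 69

69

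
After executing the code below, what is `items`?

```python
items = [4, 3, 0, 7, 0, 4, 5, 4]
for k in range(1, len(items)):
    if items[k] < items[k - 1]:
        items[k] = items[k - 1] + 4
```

k=1: 3<4, items[1] = 4+4 = 8 → [4, 8, 0, 7, 0, 4, 5, 4]
k=2: 0<8, items[2] = 8+4 = 12 → [4, 8, 12, 7, 0, 4, 5, 4]
k=3: 7<12, items[3] = 12+4 = 16 → [4, 8, 12, 16, 0, 4, 5, 4]
k=4: 0<16, items[4] = 16+4 = 20 → [4, 8, 12, 16, 20, 4, 5, 4]
k=5: 4<20, items[5] = 20+4 = 24 → [4, 8, 12, 16, 20, 24, 5, 4]
k=6: 5<24, items[6] = 24+4 = 28 → [4, 8, 12, 16, 20, 24, 28, 4]
k=7: 4<28, items[7] = 28+4 = 32 → [4, 8, 12, 16, 20, 24, 28, 32]

[4, 8, 12, 16, 20, 24, 28, 32]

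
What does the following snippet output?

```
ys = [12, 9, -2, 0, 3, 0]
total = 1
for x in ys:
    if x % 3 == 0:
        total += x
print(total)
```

25

x=12: %3==0, total = 1+12 = 13
x=9: %3==0, total = 13+9 = 22
x=-2: not %3==0
x=0: %3==0, total = 22+0 = 22
x=3: %3==0, total = 22+3 = 25
x=0: %3==0, total = 25+0 = 25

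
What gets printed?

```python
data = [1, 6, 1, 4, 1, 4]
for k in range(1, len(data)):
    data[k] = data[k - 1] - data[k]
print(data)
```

k=1: data[1] = 1-6 = -5 → [1, -5, 1, 4, 1, 4]
k=2: data[2] = (-5)-1 = -6 → [1, -5, -6, 4, 1, 4]
k=3: data[3] = (-6)-4 = -10 → [1, -5, -6, -10, 1, 4]
k=4: data[4] = (-10)-1 = -11 → [1, -5, -6, -10, -11, 4]
k=5: data[5] = (-11)-4 = -15 → [1, -5, -6, -10, -11, -15]

[1, -5, -6, -10, -11, -15]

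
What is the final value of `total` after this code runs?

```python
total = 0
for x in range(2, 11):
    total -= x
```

x=2: total = 0-2 = -2
x=3: total = (-2)-3 = -5
x=4: total = (-5)-4 = -9
x=5: total = (-9)-5 = -14
x=6: total = (-14)-6 = -20
x=7: total = (-20)-7 = -27
x=8: total = (-27)-8 = -35
x=9: total = (-35)-9 = -44
x=10: total = (-44)-10 = -54

-54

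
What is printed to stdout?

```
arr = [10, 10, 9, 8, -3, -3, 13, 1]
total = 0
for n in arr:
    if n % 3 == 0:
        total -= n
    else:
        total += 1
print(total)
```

2

n=10: not %3==0, total = 0+1 = 1
n=10: not %3==0, total = 1+1 = 2
n=9: %3==0, total = 2-9 = -7
n=8: not %3==0, total = (-7)+1 = -6
n=-3: %3==0, total = (-6)-(-3) = -3
n=-3: %3==0, total = (-3)-(-3) = 0
n=13: not %3==0, total = 0+1 = 1
n=1: not %3==0, total = 1+1 = 2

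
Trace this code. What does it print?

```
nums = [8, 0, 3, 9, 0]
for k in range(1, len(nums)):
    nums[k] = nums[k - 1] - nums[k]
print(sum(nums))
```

k=1: nums[1] = 8-0 = 8 → [8, 8, 3, 9, 0]
k=2: nums[2] = 8-3 = 5 → [8, 8, 5, 9, 0]
k=3: nums[3] = 5-9 = -4 → [8, 8, 5, -4, 0]
k=4: nums[4] = (-4)-0 = -4 → [8, 8, 5, -4, -4]
sum = 13

13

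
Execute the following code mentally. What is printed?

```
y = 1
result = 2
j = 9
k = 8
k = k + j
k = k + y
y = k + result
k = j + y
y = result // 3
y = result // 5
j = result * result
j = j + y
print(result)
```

2

k = 8+9 = 17
k = 17+1 = 18
y = 18+2 = 20
k = 9+20 = 29
y = 2//3 = 0
y = 2//5 = 0
j = 2*2 = 4
j = 4+0 = 4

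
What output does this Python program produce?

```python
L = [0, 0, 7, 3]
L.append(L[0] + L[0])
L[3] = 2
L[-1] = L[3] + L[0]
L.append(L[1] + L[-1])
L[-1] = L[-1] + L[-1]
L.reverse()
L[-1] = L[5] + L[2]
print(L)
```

append L[0]+L[0] = 0+0 = 0 → [0, 0, 7, 3, 0]
L[3] = 2 → [0, 0, 7, 2, 0]
L[-1] = L[3]+L[0] = 2+0 = 2 → [0, 0, 7, 2, 2]
append L[1]+L[-1] = 0+2 = 2 → [0, 0, 7, 2, 2, 2]
L[-1] = L[-1]+L[-1] = 2+2 = 4 → [0, 0, 7, 2, 2, 4]
reverse → [4, 2, 2, 7, 0, 0]
L[-1] = L[5]+L[2] = 0+2 = 2 → [4, 2, 2, 7, 0, 2]

[4, 2, 2, 7, 0, 2]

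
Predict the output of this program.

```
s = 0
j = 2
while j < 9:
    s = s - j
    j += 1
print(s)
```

-35

j=2: s = 0-2 = -2
j=3: s = (-2)-3 = -5
j=4: s = (-5)-4 = -9
j=5: s = (-9)-5 = -14
j=6: s = (-14)-6 = -20
j=7: s = (-20)-7 = -27
j=8: s = (-27)-8 = -35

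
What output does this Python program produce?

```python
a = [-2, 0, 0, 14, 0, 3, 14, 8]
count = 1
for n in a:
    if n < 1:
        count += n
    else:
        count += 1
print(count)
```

3

n=-2: <1, count = 1+(-2) = -1
n=0: <1, count = (-1)+0 = -1
n=0: <1, count = (-1)+0 = -1
n=14: not <1, count = (-1)+1 = 0
n=0: <1, count = 0+0 = 0
n=3: not <1, count = 0+1 = 1
n=14: not <1, count = 1+1 = 2
n=8: not <1, count = 2+1 = 3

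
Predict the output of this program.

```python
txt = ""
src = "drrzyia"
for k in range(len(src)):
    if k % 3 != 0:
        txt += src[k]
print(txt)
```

rryi

k=0: skip
k=1: add 'r' → 'r'
k=2: add 'r' → 'rr'
k=3: skip
k=4: add 'y' → 'rry'
k=5: add 'i' → 'rryi'
k=6: skip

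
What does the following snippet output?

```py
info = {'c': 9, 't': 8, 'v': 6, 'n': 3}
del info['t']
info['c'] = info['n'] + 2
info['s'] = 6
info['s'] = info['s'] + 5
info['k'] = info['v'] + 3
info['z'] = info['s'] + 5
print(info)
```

del 't' → {'c': 9, 'v': 6, 'n': 3}
info['c'] = info['n']+2 = 5 → {'c': 5, 'v': 6, 'n': 3}
info['s'] = 6 → {'c': 5, 'v': 6, 'n': 3, 's': 6}
info['s'] = info['s']+5 = 11 → {'c': 5, 'v': 6, 'n': 3, 's': 11}
info['k'] = info['v']+3 = 9 → {'c': 5, 'v': 6, 'n': 3, 's': 11, 'k': 9}
info['z'] = info['s']+5 = 16 → {'c': 5, 'v': 6, 'n': 3, 's': 11, 'k': 9, 'z': 16}

{'c': 5, 'v': 6, 'n': 3, 's': 11, 'k': 9, 'z': 16}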